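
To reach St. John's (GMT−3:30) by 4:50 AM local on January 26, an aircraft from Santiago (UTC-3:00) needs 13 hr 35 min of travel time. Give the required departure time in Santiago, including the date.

Target arrival in UTC: 4:50 AM + 3:30 = 8:20 AM on Jan 26.
Subtract 13 hours and 35 minutes → departure 6:45 PM UTC on Jan 25.
Santiago is UTC−3:00: 6:45 PM − 3:00 = 3:45 PM on Jan 25.

3:45 PM on January 25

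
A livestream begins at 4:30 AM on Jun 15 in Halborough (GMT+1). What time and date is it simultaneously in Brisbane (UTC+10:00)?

1:30 PM on June 15

In UTC: 4:30 AM − 1:00 = 3:30 AM on Jun 15.
Brisbane is UTC+10:00: 3:30 AM + 10:00 = 1:30 PM on Jun 15.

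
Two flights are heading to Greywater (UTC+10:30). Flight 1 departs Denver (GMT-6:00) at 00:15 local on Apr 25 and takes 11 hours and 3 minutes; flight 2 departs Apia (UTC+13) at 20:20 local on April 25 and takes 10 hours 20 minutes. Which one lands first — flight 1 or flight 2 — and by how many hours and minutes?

the first, by 22 minutes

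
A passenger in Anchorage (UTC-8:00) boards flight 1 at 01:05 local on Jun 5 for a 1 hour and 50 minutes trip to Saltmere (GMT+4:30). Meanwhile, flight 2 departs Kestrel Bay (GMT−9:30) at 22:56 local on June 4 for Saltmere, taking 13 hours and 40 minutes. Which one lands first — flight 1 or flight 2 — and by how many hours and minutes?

the first, by 11 hours 11 minutes

Flight 1 in UTC: 01:05 + 8:00 = 09:05 on Jun 5.
+1 hour and 50 minutes → arrive 10:55 UTC on Jun 5.
Flight 2 in UTC: 22:56 + 9:30 = 08:26 on Jun 5.
+13 hours and 40 minutes → arrive 22:06 UTC on Jun 5.
Flight 1 lands earlier by 11 hours 11 minutes.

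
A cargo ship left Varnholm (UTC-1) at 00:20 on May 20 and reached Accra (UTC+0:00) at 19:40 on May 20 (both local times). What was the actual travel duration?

18 hours 20 minutes

Departure in UTC: 00:20 + 1:00 = 01:20 on May 20.
Arrival is already UTC: 19:40 on May 20.
Elapsed = 19:40 − 01:20 = 18 hours 20 minutes.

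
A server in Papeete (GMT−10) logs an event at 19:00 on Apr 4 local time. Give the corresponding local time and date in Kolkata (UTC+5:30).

10:30 on Apr 5

Kolkata is 15:30 ahead of Papeete.
Shift by the zone difference: 19:00 + 15:30 = 10:30 on Apr 5 in Kolkata.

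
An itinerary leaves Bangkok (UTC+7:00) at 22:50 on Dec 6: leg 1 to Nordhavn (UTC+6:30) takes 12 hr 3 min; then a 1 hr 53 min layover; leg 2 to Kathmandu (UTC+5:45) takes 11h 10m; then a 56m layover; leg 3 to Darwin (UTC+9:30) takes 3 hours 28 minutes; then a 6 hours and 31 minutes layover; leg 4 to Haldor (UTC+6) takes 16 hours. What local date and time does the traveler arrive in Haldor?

01:51 on December 9

Convert departure to UTC: 22:50 − 7:00 = 15:50 UTC on Dec 6.
Add 12 hours 3 minutes leg 1 → 03:53 UTC (Dec 7).
Add 1 hour and 53 minutes layover in Nordhavn → 05:46 UTC.
Add 11 hours and 10 minutes leg 2 → 16:56 UTC.
Add 56 minutes layover in Kathmandu → 17:52 UTC.
Add 3 hours 28 minutes leg 3 → 21:20 UTC.
Add 6 hours and 31 minutes layover in Darwin → 03:51 UTC (Dec 8).
Add 16 hours leg 4 → 19:51 UTC.
Haldor is UTC+6:00, so local arrival = 19:51 + 6:00 = 01:51 on Dec 9.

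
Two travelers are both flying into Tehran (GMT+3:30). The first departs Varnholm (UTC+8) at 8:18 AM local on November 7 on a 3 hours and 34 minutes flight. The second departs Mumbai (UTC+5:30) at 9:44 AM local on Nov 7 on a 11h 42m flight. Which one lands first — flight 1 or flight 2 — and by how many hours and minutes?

the first, by 12 hours 4 minutes

Flight 1 in UTC: 8:18 AM − 8:00 = 12:18 AM on Nov 7.
+3 hours and 34 minutes → arrive 3:52 AM UTC on Nov 7.
Flight 2 in UTC: 9:44 AM − 5:30 = 4:14 AM on Nov 7.
+11 hours 42 minutes → arrive 3:56 PM UTC on Nov 7.
Flight 1 lands earlier by 12 hours 4 minutes.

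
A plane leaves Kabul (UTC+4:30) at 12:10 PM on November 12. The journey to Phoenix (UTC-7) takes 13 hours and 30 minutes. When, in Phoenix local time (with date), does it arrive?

Convert departure to UTC: 12:10 PM − 4:30 = 7:40 AM UTC on Nov 12.
Add 13 hours 30 minutes travel time → 9:10 PM UTC.
Phoenix is UTC−7:00, so local arrival = 9:10 PM − 7:00 = 2:10 PM on Nov 12.

2:10 PM on Nov 12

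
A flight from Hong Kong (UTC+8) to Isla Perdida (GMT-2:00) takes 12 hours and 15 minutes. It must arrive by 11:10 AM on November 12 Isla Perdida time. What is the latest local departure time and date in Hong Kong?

Target arrival in UTC: 11:10 AM + 2:00 = 1:10 PM on Nov 12.
Subtract 12 hours 15 minutes → departure 12:55 AM UTC on Nov 12.
Hong Kong is UTC+8:00: 12:55 AM + 8:00 = 8:55 AM on Nov 12.

8:55 AM on November 12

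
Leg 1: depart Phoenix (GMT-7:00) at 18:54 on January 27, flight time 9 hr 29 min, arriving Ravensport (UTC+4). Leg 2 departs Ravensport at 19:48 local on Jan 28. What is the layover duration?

4 hours 25 minutes

Convert departure to UTC: 18:54 + 7:00 = 01:54 UTC on Jan 28.
Add 9 hours and 29 minutes flight time → 11:23 UTC.
Ravensport is UTC+4:00, so local arrival = 11:23 + 4:00 = 15:23 on Jan 28.
Layover = 19:48 − 15:23 = 4 hours 25 minutes.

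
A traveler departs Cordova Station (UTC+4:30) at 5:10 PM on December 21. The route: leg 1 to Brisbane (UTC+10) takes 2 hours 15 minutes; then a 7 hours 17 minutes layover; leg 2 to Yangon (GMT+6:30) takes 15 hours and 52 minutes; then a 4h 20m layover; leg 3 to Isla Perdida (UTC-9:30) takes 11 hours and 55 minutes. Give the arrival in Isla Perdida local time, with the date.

8:49 PM on Dec 22

Convert departure to UTC: 5:10 PM − 4:30 = 12:40 PM UTC on Dec 21.
Add 2 hours and 15 minutes leg 1 → 2:55 PM UTC.
Add 7 hours 17 minutes layover in Brisbane → 10:12 PM UTC.
Add 15 hours 52 minutes leg 2 → 2:04 PM UTC (Dec 22).
Add 4 hours and 20 minutes layover in Yangon → 6:24 PM UTC.
Add 11 hours 55 minutes leg 3 → 6:19 AM UTC (Dec 23).
Isla Perdida is UTC−9:30, so local arrival = 6:19 AM − 9:30 = 8:49 PM on Dec 22.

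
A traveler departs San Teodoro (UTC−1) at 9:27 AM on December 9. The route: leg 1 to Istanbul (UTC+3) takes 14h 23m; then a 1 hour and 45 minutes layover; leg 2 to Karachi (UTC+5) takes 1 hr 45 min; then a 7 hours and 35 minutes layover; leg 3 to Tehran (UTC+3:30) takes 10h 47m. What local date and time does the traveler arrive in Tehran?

Convert departure to UTC: 9:27 AM + 1:00 = 10:27 AM UTC on Dec 9.
Add 14 hours 23 minutes leg 1 → 12:50 AM UTC (Dec 10).
Add 1 hour and 45 minutes layover in Istanbul → 2:35 AM UTC.
Add 1 hour and 45 minutes leg 2 → 4:20 AM UTC.
Add 7 hours 35 minutes layover in Karachi → 11:55 AM UTC.
Add 10 hours and 47 minutes leg 3 → 10:42 PM UTC.
Tehran is UTC+3:30, so local arrival = 10:42 PM + 3:30 = 2:12 AM on Dec 11.

2:12 AM on December 11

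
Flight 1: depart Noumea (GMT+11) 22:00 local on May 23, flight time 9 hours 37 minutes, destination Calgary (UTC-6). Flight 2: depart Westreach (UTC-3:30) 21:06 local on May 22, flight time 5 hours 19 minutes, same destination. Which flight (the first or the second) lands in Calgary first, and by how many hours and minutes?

the second, by 14 hours 42 minutes

Flight 1 in UTC: 22:00 − 11:00 = 11:00 on May 23.
+9 hours 37 minutes → arrive 20:37 UTC on May 23.
Flight 2 in UTC: 21:06 + 3:30 = 00:36 on May 23.
+5 hours 19 minutes → arrive 05:55 UTC on May 23.
Flight 2 lands earlier by 14 hours 42 minutes.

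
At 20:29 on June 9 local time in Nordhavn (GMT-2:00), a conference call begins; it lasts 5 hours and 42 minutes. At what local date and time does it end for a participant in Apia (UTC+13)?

Convert start to UTC: 20:29 + 2:00 = 22:29 UTC on Jun 9.
Add 5 hours 42 minutes duration → 04:11 UTC (Jun 10).
Apia is UTC+13:00, so local end time = 04:11 + 13:00 = 17:11 on Jun 10.

17:11 on June 10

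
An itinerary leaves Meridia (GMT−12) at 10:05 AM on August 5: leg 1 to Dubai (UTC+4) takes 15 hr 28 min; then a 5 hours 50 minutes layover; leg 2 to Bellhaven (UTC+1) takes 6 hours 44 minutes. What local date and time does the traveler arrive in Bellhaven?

Convert departure to UTC: 10:05 AM + 12:00 = 10:05 PM UTC on Aug 5.
Add 15 hours 28 minutes leg 1 → 1:33 PM UTC (Aug 6).
Add 5 hours 50 minutes layover in Dubai → 7:23 PM UTC.
Add 6 hours and 44 minutes leg 2 → 2:07 AM UTC (Aug 7).
Bellhaven is UTC+1:00, so local arrival = 2:07 AM + 1:00 = 3:07 AM on Aug 7.

3:07 AM on August 7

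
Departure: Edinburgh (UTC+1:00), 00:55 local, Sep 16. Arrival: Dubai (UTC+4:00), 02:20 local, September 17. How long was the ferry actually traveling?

22 hours 25 minutes

Dubai is 3:00 ahead of Edinburgh.
Clock-face elapsed time (ignoring zones) is 25 hours 25 minutes.
Actual elapsed = 25 hours 25 minutes − 3:00 = 22 hours 25 minutes.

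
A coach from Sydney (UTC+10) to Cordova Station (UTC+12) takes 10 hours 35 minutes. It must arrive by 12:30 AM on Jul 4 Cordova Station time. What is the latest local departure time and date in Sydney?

Target arrival in UTC: 12:30 AM − 12:00 = 12:30 PM on Jul 3.
Subtract 10 hours 35 minutes → departure 1:55 AM UTC on Jul 3.
Sydney is UTC+10:00: 1:55 AM + 10:00 = 11:55 AM on Jul 3.

11:55 AM on July 3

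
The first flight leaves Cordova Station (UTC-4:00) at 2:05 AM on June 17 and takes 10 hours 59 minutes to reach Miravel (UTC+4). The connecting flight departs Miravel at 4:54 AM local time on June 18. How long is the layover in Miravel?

7 hours 50 minutes

Convert departure to UTC: 2:05 AM + 4:00 = 6:05 AM UTC on Jun 17.
Add 10 hours 59 minutes flight time → 5:04 PM UTC.
Miravel is UTC+4:00, so local arrival = 5:04 PM + 4:00 = 9:04 PM on Jun 17.
Layover = 4:54 AM − 9:04 PM (+1 day) = 7 hours 50 minutes.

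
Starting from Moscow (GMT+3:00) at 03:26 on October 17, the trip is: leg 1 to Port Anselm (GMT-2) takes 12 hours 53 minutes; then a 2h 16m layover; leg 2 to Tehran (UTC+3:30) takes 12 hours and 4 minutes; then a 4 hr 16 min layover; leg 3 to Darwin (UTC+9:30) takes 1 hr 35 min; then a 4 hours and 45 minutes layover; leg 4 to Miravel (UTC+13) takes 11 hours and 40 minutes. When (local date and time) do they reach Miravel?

14:55 on October 19

Convert departure to UTC: 03:26 − 3:00 = 00:26 UTC on Oct 17.
Add 12 hours and 53 minutes leg 1 → 13:19 UTC.
Add 2 hours 16 minutes layover in Port Anselm → 15:35 UTC.
Add 12 hours 4 minutes leg 2 → 03:39 UTC (Oct 18).
Add 4 hours 16 minutes layover in Tehran → 07:55 UTC.
Add 1 hour and 35 minutes leg 3 → 09:30 UTC.
Add 4 hours and 45 minutes layover in Darwin → 14:15 UTC.
Add 11 hours and 40 minutes leg 4 → 01:55 UTC (Oct 19).
Miravel is UTC+13:00, so local arrival = 01:55 + 13:00 = 14:55 on Oct 19.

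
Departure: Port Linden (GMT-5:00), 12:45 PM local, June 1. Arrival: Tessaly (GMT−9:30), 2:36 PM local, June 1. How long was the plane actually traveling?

6 hours 21 minutes

Tessaly is 4:30 behind Port Linden.
Clock-face elapsed time (ignoring zones) is 1 hour 51 minutes.
Actual elapsed = 1 hour 51 minutes + 4:30 = 6 hours 21 minutes.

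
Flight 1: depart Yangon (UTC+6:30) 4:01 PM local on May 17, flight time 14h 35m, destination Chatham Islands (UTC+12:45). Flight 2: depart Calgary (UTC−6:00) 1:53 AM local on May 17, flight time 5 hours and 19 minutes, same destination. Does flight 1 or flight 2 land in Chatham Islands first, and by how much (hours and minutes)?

Flight 1 in UTC: 4:01 PM − 6:30 = 9:31 AM on May 17.
+14 hours and 35 minutes → arrive 12:06 AM UTC on May 18.
Flight 2 in UTC: 1:53 AM + 6:00 = 7:53 AM on May 17.
+5 hours 19 minutes → arrive 1:12 PM UTC on May 17.
Flight 2 lands earlier by 10 hours 54 minutes.

the second, by 10 hours 54 minutes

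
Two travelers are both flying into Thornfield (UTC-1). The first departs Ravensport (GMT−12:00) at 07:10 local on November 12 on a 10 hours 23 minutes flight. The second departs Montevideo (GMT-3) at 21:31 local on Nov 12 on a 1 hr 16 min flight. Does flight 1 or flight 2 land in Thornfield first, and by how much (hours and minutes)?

the second, by 3 hours 46 minutes

Flight 1 in UTC: 07:10 + 12:00 = 19:10 on Nov 12.
+10 hours and 23 minutes → arrive 05:33 UTC on Nov 13.
Flight 2 in UTC: 21:31 + 3:00 = 00:31 on Nov 13.
+1 hour and 16 minutes → arrive 01:47 UTC on Nov 13.
Flight 2 lands earlier by 3 hours 46 minutes.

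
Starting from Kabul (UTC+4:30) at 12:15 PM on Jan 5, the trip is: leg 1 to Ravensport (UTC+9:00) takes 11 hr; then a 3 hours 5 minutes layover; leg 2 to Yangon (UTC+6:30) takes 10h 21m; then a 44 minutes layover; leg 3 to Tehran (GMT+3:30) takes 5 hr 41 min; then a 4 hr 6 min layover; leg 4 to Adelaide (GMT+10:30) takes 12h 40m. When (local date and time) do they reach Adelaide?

Convert departure to UTC: 12:15 PM − 4:30 = 7:45 AM UTC on Jan 5.
Add 11 hours leg 1 → 6:45 PM UTC.
Add 3 hours 5 minutes layover in Ravensport → 9:50 PM UTC.
Add 10 hours 21 minutes leg 2 → 8:11 AM UTC (Jan 6).
Add 44 minutes layover in Yangon → 8:55 AM UTC.
Add 5 hours and 41 minutes leg 3 → 2:36 PM UTC.
Add 4 hours and 6 minutes layover in Tehran → 6:42 PM UTC.
Add 12 hours 40 minutes leg 4 → 7:22 AM UTC (Jan 7).
Adelaide is UTC+10:30, so local arrival = 7:22 AM + 10:30 = 5:52 PM on Jan 7.

5:52 PM on January 7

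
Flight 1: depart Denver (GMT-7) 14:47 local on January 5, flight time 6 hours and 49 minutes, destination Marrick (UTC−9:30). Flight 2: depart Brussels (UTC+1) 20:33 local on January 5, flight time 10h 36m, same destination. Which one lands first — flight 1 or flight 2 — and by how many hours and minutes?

Flight 1 in UTC: 14:47 + 7:00 = 21:47 on Jan 5.
+6 hours and 49 minutes → arrive 04:36 UTC on Jan 6.
Flight 2 in UTC: 20:33 − 1:00 = 19:33 on Jan 5.
+10 hours and 36 minutes → arrive 06:09 UTC on Jan 6.
Flight 1 lands earlier by 1 hour 33 minutes.

the first, by 1 hour 33 minutes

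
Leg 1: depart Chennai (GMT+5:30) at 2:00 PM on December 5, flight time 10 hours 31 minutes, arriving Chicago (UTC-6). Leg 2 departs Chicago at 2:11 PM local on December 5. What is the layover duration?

1 hour 10 minutes

Convert departure to UTC: 2:00 PM − 5:30 = 8:30 AM UTC on Dec 5.
Add 10 hours 31 minutes flight time → 7:01 PM UTC.
Chicago is UTC−6:00, so local arrival = 7:01 PM − 6:00 = 1:01 PM on Dec 5.
Layover = 2:11 PM − 1:01 PM = 1 hour 10 minutes.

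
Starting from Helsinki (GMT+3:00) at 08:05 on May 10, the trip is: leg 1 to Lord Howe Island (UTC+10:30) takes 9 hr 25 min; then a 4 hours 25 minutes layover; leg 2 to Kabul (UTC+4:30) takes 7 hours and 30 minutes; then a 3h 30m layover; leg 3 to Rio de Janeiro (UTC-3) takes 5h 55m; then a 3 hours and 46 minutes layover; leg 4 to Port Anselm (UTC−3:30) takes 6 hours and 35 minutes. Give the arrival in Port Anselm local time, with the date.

18:41 on May 11

Convert departure to UTC: 08:05 − 3:00 = 05:05 UTC on May 10.
Add 9 hours and 25 minutes leg 1 → 14:30 UTC.
Add 4 hours 25 minutes layover in Lord Howe Island → 18:55 UTC.
Add 7 hours and 30 minutes leg 2 → 02:25 UTC (May 11).
Add 3 hours and 30 minutes layover in Kabul → 05:55 UTC.
Add 5 hours 55 minutes leg 3 → 11:50 UTC.
Add 3 hours and 46 minutes layover in Rio de Janeiro → 15:36 UTC.
Add 6 hours 35 minutes leg 4 → 22:11 UTC.
Port Anselm is UTC−3:30, so local arrival = 22:11 − 3:30 = 18:41 on May 11.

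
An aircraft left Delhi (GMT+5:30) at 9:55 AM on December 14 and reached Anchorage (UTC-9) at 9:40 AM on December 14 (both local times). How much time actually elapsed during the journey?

14 hours 15 minutes

Departure in UTC: 9:55 AM − 5:30 = 4:25 AM on Dec 14.
Arrival in UTC: 9:40 AM + 9:00 = 6:40 PM on Dec 14.
Elapsed = 6:40 PM − 4:25 AM = 14 hours 15 minutes.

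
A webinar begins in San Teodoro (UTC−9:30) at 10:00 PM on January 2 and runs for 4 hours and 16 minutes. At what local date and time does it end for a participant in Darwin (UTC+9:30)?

Convert start to UTC: 10:00 PM + 9:30 = 7:30 AM UTC on Jan 3.
Add 4 hours and 16 minutes duration → 11:46 AM UTC.
Darwin is UTC+9:30, so local end time = 11:46 AM + 9:30 = 9:16 PM on Jan 3.

9:16 PM on Jan 3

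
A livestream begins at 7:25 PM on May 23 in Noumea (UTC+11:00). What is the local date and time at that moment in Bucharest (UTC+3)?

11:25 AM on May 23

In UTC: 7:25 PM − 11:00 = 8:25 AM on May 23.
Bucharest is UTC+3:00: 8:25 AM + 3:00 = 11:25 AM on May 23.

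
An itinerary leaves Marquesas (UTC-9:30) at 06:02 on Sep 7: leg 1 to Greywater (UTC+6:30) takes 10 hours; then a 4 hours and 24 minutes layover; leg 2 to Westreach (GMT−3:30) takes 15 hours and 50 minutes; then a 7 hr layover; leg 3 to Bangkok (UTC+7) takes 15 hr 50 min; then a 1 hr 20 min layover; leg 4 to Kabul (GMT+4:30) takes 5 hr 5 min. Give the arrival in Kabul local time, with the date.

07:31 on Sep 10

Convert departure to UTC: 06:02 + 9:30 = 15:32 UTC on Sep 7.
Add 10 hours leg 1 → 01:32 UTC (Sep 8).
Add 4 hours and 24 minutes layover in Greywater → 05:56 UTC.
Add 15 hours and 50 minutes leg 2 → 21:46 UTC.
Add 7 hours layover in Westreach → 04:46 UTC (Sep 9).
Add 15 hours and 50 minutes leg 3 → 20:36 UTC.
Add 1 hour 20 minutes layover in Bangkok → 21:56 UTC.
Add 5 hours 5 minutes leg 4 → 03:01 UTC (Sep 10).
Kabul is UTC+4:30, so local arrival = 03:01 + 4:30 = 07:31 on Sep 10.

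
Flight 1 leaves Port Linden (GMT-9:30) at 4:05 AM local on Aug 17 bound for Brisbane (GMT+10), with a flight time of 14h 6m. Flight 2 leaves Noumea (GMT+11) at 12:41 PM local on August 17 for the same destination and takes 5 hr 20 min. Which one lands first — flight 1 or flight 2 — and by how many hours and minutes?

the second, by 20 hours 40 minutes

Flight 1 in UTC: 4:05 AM + 9:30 = 1:35 PM on Aug 17.
+14 hours 6 minutes → arrive 3:41 AM UTC on Aug 18.
Flight 2 in UTC: 12:41 PM − 11:00 = 1:41 AM on Aug 17.
+5 hours and 20 minutes → arrive 7:01 AM UTC on Aug 17.
Flight 2 lands earlier by 20 hours 40 minutes.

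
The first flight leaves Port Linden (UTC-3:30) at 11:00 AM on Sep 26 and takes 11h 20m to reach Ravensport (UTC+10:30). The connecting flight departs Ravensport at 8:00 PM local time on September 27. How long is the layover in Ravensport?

Convert departure to UTC: 11:00 AM + 3:30 = 2:30 PM UTC on Sep 26.
Add 11 hours 20 minutes flight time → 1:50 AM UTC (Sep 27).
Ravensport is UTC+10:30, so local arrival = 1:50 AM + 10:30 = 12:20 PM on Sep 27.
Layover = 8:00 PM − 12:20 PM = 7 hours 40 minutes.

7 hours 40 minutes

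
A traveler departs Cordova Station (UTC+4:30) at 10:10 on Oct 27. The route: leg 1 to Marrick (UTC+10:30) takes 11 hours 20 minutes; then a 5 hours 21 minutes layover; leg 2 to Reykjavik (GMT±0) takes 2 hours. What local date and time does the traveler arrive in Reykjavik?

Convert departure to UTC: 10:10 − 4:30 = 05:40 UTC on Oct 27.
Add 11 hours 20 minutes leg 1 → 17:00 UTC.
Add 5 hours 21 minutes layover in Marrick → 22:21 UTC.
Add 2 hours leg 2 → 00:21 UTC (Oct 28).
Reykjavik is UTC+0, so local arrival is the same: 00:21 on Oct 28.

00:21 on October 28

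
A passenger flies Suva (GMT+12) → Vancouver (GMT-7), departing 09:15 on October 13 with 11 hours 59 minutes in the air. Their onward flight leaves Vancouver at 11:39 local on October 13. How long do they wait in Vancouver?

9 hours 25 minutes

Convert departure to UTC: 09:15 − 12:00 = 21:15 UTC on Oct 12.
Add 11 hours 59 minutes flight time → 09:14 UTC (Oct 13).
Vancouver is UTC−7:00, so local arrival = 09:14 − 7:00 = 02:14 on Oct 13.
Layover = 11:39 − 02:14 = 9 hours 25 minutes.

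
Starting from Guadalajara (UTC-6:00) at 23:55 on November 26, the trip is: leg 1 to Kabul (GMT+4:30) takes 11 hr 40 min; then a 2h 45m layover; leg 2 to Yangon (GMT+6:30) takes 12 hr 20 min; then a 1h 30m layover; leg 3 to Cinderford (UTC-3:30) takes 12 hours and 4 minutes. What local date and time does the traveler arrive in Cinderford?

18:44 on November 28

Convert departure to UTC: 23:55 + 6:00 = 05:55 UTC on Nov 27.
Add 11 hours and 40 minutes leg 1 → 17:35 UTC.
Add 2 hours 45 minutes layover in Kabul → 20:20 UTC.
Add 12 hours 20 minutes leg 2 → 08:40 UTC (Nov 28).
Add 1 hour 30 minutes layover in Yangon → 10:10 UTC.
Add 12 hours 4 minutes leg 3 → 22:14 UTC.
Cinderford is UTC−3:30, so local arrival = 22:14 − 3:30 = 18:44 on Nov 28.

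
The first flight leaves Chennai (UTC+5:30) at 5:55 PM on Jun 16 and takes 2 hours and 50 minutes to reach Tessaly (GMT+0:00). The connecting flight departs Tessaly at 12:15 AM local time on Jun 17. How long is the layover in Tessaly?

9 hours

Convert departure to UTC: 5:55 PM − 5:30 = 12:25 PM UTC on Jun 16.
Add 2 hours 50 minutes flight time → 3:15 PM UTC.
Tessaly is UTC+0, so local arrival is the same: 3:15 PM on Jun 16.
Layover = 12:15 AM − 3:15 PM (+1 day) = 9 hours.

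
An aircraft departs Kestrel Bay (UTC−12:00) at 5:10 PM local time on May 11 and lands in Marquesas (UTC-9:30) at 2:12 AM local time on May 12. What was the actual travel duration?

Departure in UTC: 5:10 PM + 12:00 = 5:10 AM on May 12.
Arrival in UTC: 2:12 AM + 9:30 = 11:42 AM on May 12.
Elapsed = 11:42 AM − 5:10 AM = 6 hours 32 minutes.

6 hours 32 minutes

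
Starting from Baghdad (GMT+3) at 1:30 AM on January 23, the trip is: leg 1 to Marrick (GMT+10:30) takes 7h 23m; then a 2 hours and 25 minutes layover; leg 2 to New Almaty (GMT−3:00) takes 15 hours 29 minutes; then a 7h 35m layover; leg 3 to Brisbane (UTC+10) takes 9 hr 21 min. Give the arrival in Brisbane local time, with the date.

2:43 AM on January 25

Convert departure to UTC: 1:30 AM − 3:00 = 10:30 PM UTC on Jan 22.
Add 7 hours and 23 minutes leg 1 → 5:53 AM UTC (Jan 23).
Add 2 hours and 25 minutes layover in Marrick → 8:18 AM UTC.
Add 15 hours 29 minutes leg 2 → 11:47 PM UTC.
Add 7 hours and 35 minutes layover in New Almaty → 7:22 AM UTC (Jan 24).
Add 9 hours and 21 minutes leg 3 → 4:43 PM UTC.
Brisbane is UTC+10:00, so local arrival = 4:43 PM + 10:00 = 2:43 AM on Jan 25.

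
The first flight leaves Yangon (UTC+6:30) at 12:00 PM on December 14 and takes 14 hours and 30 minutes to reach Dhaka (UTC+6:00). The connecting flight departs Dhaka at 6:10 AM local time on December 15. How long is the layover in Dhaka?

Convert departure to UTC: 12:00 PM − 6:30 = 5:30 AM UTC on Dec 14.
Add 14 hours and 30 minutes flight time → 8:00 PM UTC.
Dhaka is UTC+6:00, so local arrival = 8:00 PM + 6:00 = 2:00 AM on Dec 15.
Layover = 6:10 AM − 2:00 AM = 4 hours 10 minutes.

4 hours 10 minutes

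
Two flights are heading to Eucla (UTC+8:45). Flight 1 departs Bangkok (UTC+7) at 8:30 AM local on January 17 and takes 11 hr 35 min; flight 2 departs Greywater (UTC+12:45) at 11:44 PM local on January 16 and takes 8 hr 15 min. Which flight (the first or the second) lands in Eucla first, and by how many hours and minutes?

Flight 1 in UTC: 8:30 AM − 7:00 = 1:30 AM on Jan 17.
+11 hours and 35 minutes → arrive 1:05 PM UTC on Jan 17.
Flight 2 in UTC: 11:44 PM − 12:45 = 10:59 AM on Jan 16.
+8 hours and 15 minutes → arrive 7:14 PM UTC on Jan 16.
Flight 2 lands earlier by 17 hours 51 minutes.

the second, by 17 hours 51 minutes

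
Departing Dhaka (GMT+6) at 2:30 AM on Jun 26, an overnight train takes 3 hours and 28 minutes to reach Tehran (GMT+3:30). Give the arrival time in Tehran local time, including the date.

3:28 AM on June 26

Convert departure to UTC: 2:30 AM − 6:00 = 8:30 PM UTC on Jun 25.
Add 3 hours 28 minutes travel time → 11:58 PM UTC.
Tehran is UTC+3:30, so local arrival = 11:58 PM + 3:30 = 3:28 AM on Jun 26.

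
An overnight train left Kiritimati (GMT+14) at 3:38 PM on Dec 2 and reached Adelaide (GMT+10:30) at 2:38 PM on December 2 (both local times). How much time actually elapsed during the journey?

2 hours 30 minutes

Adelaide is 3:30 behind Kiritimati.
Clock-face elapsed time (ignoring zones) is −1 hour.
Actual elapsed = −1 hour + 3:30 = 2 hours 30 minutes.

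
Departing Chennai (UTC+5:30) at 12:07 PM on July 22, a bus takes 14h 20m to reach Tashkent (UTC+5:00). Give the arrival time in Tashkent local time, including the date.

Convert departure to UTC: 12:07 PM − 5:30 = 6:37 AM UTC on Jul 22.
Add 14 hours and 20 minutes travel time → 8:57 PM UTC.
Tashkent is UTC+5:00, so local arrival = 8:57 PM + 5:00 = 1:57 AM on Jul 23.

1:57 AM on July 23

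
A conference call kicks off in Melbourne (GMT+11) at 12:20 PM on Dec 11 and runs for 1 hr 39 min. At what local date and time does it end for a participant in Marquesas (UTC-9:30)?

5:29 PM on Dec 10

Convert start to UTC: 12:20 PM − 11:00 = 1:20 AM UTC on Dec 11.
Add 1 hour and 39 minutes duration → 2:59 AM UTC.
Marquesas is UTC−9:30, so local end time = 2:59 AM − 9:30 = 5:29 PM on Dec 10.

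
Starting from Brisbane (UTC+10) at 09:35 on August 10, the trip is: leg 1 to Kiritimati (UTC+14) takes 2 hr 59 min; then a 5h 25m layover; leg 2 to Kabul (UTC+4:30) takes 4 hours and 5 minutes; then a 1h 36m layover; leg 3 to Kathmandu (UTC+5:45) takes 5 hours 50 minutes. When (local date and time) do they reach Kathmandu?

Convert departure to UTC: 09:35 − 10:00 = 23:35 UTC on Aug 9.
Add 2 hours 59 minutes leg 1 → 02:34 UTC (Aug 10).
Add 5 hours 25 minutes layover in Kiritimati → 07:59 UTC.
Add 4 hours 5 minutes leg 2 → 12:04 UTC.
Add 1 hour and 36 minutes layover in Kabul → 13:40 UTC.
Add 5 hours and 50 minutes leg 3 → 19:30 UTC.
Kathmandu is UTC+5:45, so local arrival = 19:30 + 5:45 = 01:15 on Aug 11.

01:15 on August 11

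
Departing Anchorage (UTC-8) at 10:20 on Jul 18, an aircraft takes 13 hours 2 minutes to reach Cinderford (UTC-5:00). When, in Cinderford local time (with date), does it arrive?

Convert departure to UTC: 10:20 + 8:00 = 18:20 UTC on Jul 18.
Add 13 hours and 2 minutes travel time → 07:22 UTC (Jul 19).
Cinderford is UTC−5:00, so local arrival = 07:22 − 5:00 = 02:22 on Jul 19.

02:22 on Jul 19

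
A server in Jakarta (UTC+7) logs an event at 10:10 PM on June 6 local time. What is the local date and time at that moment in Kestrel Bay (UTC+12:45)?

Kestrel Bay is 5:45 ahead of Jakarta.
Shift by the zone difference: 10:10 PM + 5:45 = 3:55 AM on Jun 7 in Kestrel Bay.

3:55 AM on June 7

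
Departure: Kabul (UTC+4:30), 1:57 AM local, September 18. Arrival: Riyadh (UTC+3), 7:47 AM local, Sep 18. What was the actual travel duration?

Departure in UTC: 1:57 AM − 4:30 = 9:27 PM on Sep 17.
Arrival in UTC: 7:47 AM − 3:00 = 4:47 AM on Sep 18.
Elapsed = 4:47 AM − 9:27 PM (+1 day) = 7 hours 20 minutes.

7 hours 20 minutes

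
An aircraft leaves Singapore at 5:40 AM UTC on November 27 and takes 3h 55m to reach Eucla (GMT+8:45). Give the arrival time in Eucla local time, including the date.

Departure is given in UTC: 5:40 AM on Nov 27.
Add 3 hours 55 minutes → 9:35 AM UTC.
Eucla is UTC+8:45: 9:35 AM + 8:45 = 6:20 PM on Nov 27.

6:20 PM on Nov 27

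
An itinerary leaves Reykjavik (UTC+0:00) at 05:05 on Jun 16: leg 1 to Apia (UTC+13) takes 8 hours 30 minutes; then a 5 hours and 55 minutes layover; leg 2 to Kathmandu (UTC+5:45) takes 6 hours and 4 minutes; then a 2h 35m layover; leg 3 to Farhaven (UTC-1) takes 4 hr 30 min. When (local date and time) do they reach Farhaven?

07:39 on June 17

Reykjavik is at UTC+0, so departure is already 05:05 UTC on Jun 16.
Add 8 hours and 30 minutes leg 1 → 13:35 UTC.
Add 5 hours 55 minutes layover in Apia → 19:30 UTC.
Add 6 hours 4 minutes leg 2 → 01:34 UTC (Jun 17).
Add 2 hours and 35 minutes layover in Kathmandu → 04:09 UTC.
Add 4 hours and 30 minutes leg 3 → 08:39 UTC.
Farhaven is UTC−1:00, so local arrival = 08:39 − 1:00 = 07:39 on Jun 17.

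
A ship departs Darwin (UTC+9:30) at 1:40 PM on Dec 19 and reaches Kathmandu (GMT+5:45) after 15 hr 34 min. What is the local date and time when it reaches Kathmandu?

1:29 AM on Dec 20

Kathmandu is 3:45 behind Darwin.
After 15 hours and 34 minutes it is 5:14 AM (Dec 20) in Darwin.
Shift by the zone difference: 5:14 AM − 3:45 = 1:29 AM on Dec 20 in Kathmandu.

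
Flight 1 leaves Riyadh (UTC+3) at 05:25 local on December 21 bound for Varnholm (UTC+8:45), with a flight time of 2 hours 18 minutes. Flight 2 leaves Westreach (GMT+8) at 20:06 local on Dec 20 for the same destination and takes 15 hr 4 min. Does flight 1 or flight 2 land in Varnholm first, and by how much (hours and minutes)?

the second, by 1 hour 33 minutes

Flight 1 in UTC: 05:25 − 3:00 = 02:25 on Dec 21.
+2 hours and 18 minutes → arrive 04:43 UTC on Dec 21.
Flight 2 in UTC: 20:06 − 8:00 = 12:06 on Dec 20.
+15 hours 4 minutes → arrive 03:10 UTC on Dec 21.
Flight 2 lands earlier by 1 hour 33 minutes.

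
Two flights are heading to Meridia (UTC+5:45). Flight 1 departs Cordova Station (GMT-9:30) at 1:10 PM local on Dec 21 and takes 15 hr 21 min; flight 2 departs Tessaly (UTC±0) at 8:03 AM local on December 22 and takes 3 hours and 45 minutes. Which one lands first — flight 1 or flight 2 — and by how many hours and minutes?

the second, by 2 hours 13 minutes

Flight 1 in UTC: 1:10 PM + 9:30 = 10:40 PM on Dec 21.
+15 hours and 21 minutes → arrive 2:01 PM UTC on Dec 22.
Flight 2 departs at 8:03 AM UTC (Dec 22).
+3 hours and 45 minutes → arrive 11:48 AM UTC on Dec 22.
Flight 2 lands earlier by 2 hours 13 minutes.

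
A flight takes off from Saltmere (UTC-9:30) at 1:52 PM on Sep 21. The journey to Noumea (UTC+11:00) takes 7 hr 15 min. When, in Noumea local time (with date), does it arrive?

Convert departure to UTC: 1:52 PM + 9:30 = 11:22 PM UTC on Sep 21.
Add 7 hours 15 minutes travel time → 6:37 AM UTC (Sep 22).
Noumea is UTC+11:00, so local arrival = 6:37 AM + 11:00 = 5:37 PM on Sep 22.

5:37 PM on September 22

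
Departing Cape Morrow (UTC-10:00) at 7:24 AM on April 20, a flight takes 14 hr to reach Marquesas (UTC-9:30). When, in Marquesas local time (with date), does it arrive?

Convert departure to UTC: 7:24 AM + 10:00 = 5:24 PM UTC on Apr 20.
Add 14 hours travel time → 7:24 AM UTC (Apr 21).
Marquesas is UTC−9:30, so local arrival = 7:24 AM − 9:30 = 9:54 PM on Apr 20.

9:54 PM on April 20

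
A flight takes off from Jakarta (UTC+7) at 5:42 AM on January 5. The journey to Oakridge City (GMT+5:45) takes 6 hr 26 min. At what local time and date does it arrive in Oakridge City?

10:53 AM on January 5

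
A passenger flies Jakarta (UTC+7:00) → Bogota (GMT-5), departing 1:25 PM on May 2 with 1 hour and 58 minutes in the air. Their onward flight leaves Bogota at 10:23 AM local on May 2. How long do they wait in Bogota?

7 hours

Convert departure to UTC: 1:25 PM − 7:00 = 6:25 AM UTC on May 2.
Add 1 hour and 58 minutes flight time → 8:23 AM UTC.
Bogota is UTC−5:00, so local arrival = 8:23 AM − 5:00 = 3:23 AM on May 2.
Layover = 10:23 AM − 3:23 AM = 7 hours.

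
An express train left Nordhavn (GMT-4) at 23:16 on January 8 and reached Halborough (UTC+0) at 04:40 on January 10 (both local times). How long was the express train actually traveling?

Halborough is 4:00 ahead of Nordhavn.
Clock-face elapsed time (ignoring zones) is 29 hours 24 minutes.
Actual elapsed = 29 hours 24 minutes − 4:00 = 25 hours 24 minutes.

25 hours 24 minutes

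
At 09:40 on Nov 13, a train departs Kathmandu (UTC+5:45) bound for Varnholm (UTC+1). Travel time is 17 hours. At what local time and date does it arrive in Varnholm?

Convert departure to UTC: 09:40 − 5:45 = 03:55 UTC on Nov 13.
Add 17 hours travel time → 20:55 UTC.
Varnholm is UTC+1:00, so local arrival = 20:55 + 1:00 = 21:55 on Nov 13.

21:55 on November 13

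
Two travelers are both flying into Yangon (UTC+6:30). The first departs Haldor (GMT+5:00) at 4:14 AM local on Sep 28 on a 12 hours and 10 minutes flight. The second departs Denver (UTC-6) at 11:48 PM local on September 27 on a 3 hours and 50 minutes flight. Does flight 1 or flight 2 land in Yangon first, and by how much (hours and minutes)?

the second, by 1 hour 46 minutes

Flight 1 in UTC: 4:14 AM − 5:00 = 11:14 PM on Sep 27.
+12 hours 10 minutes → arrive 11:24 AM UTC on Sep 28.
Flight 2 in UTC: 11:48 PM + 6:00 = 5:48 AM on Sep 28.
+3 hours 50 minutes → arrive 9:38 AM UTC on Sep 28.
Flight 2 lands earlier by 1 hour 46 minutes.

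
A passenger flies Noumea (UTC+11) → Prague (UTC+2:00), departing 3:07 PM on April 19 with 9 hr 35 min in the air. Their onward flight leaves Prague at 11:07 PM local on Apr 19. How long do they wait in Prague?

7 hours 25 minutes

Convert departure to UTC: 3:07 PM − 11:00 = 4:07 AM UTC on Apr 19.
Add 9 hours and 35 minutes flight time → 1:42 PM UTC.
Prague is UTC+2:00, so local arrival = 1:42 PM + 2:00 = 3:42 PM on Apr 19.
Layover = 11:07 PM − 3:42 PM = 7 hours 25 minutes.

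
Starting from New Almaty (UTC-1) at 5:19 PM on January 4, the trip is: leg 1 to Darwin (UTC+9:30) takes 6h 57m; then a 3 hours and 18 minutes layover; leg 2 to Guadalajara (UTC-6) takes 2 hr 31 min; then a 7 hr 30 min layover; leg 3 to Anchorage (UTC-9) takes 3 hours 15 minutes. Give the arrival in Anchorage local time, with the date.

Convert departure to UTC: 5:19 PM + 1:00 = 6:19 PM UTC on Jan 4.
Add 6 hours 57 minutes leg 1 → 1:16 AM UTC (Jan 5).
Add 3 hours 18 minutes layover in Darwin → 4:34 AM UTC.
Add 2 hours 31 minutes leg 2 → 7:05 AM UTC.
Add 7 hours 30 minutes layover in Guadalajara → 2:35 PM UTC.
Add 3 hours and 15 minutes leg 3 → 5:50 PM UTC.
Anchorage is UTC−9:00, so local arrival = 5:50 PM − 9:00 = 8:50 AM on Jan 5.

8:50 AM on January 5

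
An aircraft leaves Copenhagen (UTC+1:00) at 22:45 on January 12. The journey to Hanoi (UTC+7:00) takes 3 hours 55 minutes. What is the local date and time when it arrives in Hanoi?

08:40 on January 13

Convert departure to UTC: 22:45 − 1:00 = 21:45 UTC on Jan 12.
Add 3 hours and 55 minutes travel time → 01:40 UTC (Jan 13).
Hanoi is UTC+7:00, so local arrival = 01:40 + 7:00 = 08:40 on Jan 13.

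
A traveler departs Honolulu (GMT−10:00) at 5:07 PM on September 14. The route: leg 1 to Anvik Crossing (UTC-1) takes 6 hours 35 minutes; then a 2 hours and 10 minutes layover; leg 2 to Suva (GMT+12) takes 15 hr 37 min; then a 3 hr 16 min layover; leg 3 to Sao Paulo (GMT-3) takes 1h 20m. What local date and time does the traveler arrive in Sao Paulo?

5:05 AM on September 16

Convert departure to UTC: 5:07 PM + 10:00 = 3:07 AM UTC on Sep 15.
Add 6 hours 35 minutes leg 1 → 9:42 AM UTC.
Add 2 hours and 10 minutes layover in Anvik Crossing → 11:52 AM UTC.
Add 15 hours and 37 minutes leg 2 → 3:29 AM UTC (Sep 16).
Add 3 hours and 16 minutes layover in Suva → 6:45 AM UTC.
Add 1 hour and 20 minutes leg 3 → 8:05 AM UTC.
Sao Paulo is UTC−3:00, so local arrival = 8:05 AM − 3:00 = 5:05 AM on Sep 16.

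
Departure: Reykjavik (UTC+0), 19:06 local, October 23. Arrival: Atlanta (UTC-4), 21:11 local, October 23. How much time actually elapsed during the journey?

Departure is already UTC: 19:06 on Oct 23.
Arrival in UTC: 21:11 + 4:00 = 01:11 on Oct 24.
Elapsed = 01:11 − 19:06 (+1 day) = 6 hours 5 minutes.

6 hours 5 minutes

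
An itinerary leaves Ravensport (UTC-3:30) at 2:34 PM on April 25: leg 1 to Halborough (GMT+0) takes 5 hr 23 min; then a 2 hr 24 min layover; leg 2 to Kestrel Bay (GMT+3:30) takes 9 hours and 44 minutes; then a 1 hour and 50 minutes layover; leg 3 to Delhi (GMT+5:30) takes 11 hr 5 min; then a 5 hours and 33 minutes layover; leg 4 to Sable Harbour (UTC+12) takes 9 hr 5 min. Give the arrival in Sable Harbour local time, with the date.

Convert departure to UTC: 2:34 PM + 3:30 = 6:04 PM UTC on Apr 25.
Add 5 hours and 23 minutes leg 1 → 11:27 PM UTC.
Add 2 hours and 24 minutes layover in Halborough → 1:51 AM UTC (Apr 26).
Add 9 hours and 44 minutes leg 2 → 11:35 AM UTC.
Add 1 hour 50 minutes layover in Kestrel Bay → 1:25 PM UTC.
Add 11 hours and 5 minutes leg 3 → 12:30 AM UTC (Apr 27).
Add 5 hours 33 minutes layover in Delhi → 6:03 AM UTC.
Add 9 hours 5 minutes leg 4 → 3:08 PM UTC.
Sable Harbour is UTC+12:00, so local arrival = 3:08 PM + 12:00 = 3:08 AM on Apr 28.

3:08 AM on April 28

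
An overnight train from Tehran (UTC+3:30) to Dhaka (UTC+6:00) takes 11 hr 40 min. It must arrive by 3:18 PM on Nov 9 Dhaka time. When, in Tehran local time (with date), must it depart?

1:08 AM on November 9

Target arrival in UTC: 3:18 PM − 6:00 = 9:18 AM on Nov 9.
Subtract 11 hours and 40 minutes → departure 9:38 PM UTC on Nov 8.
Tehran is UTC+3:30: 9:38 PM + 3:30 = 1:08 AM on Nov 9.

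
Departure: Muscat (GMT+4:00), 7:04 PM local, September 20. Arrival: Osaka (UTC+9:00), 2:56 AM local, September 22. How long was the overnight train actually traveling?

26 hours 52 minutes

Osaka is 5:00 ahead of Muscat.
Clock-face elapsed time (ignoring zones) is 31 hours 52 minutes.
Actual elapsed = 31 hours 52 minutes − 5:00 = 26 hours 52 minutes.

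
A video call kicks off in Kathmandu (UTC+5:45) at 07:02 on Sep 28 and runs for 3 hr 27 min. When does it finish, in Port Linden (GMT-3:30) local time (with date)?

Port Linden is 9:15 behind Kathmandu.
After 3 hours and 27 minutes it is 10:29 in Kathmandu.
Shift by the zone difference: 10:29 − 9:15 = 01:14 on Sep 28 in Port Linden.

01:14 on September 28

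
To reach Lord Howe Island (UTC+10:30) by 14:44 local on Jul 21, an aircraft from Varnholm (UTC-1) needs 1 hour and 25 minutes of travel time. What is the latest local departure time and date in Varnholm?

01:49 on July 21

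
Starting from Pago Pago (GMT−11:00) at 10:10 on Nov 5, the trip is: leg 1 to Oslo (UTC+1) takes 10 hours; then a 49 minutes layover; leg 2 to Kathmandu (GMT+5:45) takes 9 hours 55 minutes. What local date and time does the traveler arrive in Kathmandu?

Convert departure to UTC: 10:10 + 11:00 = 21:10 UTC on Nov 5.
Add 10 hours leg 1 → 07:10 UTC (Nov 6).
Add 49 minutes layover in Oslo → 07:59 UTC.
Add 9 hours and 55 minutes leg 2 → 17:54 UTC.
Kathmandu is UTC+5:45, so local arrival = 17:54 + 5:45 = 23:39 on Nov 6.

23:39 on November 6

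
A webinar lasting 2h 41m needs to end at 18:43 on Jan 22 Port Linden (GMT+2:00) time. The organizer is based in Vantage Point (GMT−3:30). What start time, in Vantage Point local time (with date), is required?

10:32 on Jan 22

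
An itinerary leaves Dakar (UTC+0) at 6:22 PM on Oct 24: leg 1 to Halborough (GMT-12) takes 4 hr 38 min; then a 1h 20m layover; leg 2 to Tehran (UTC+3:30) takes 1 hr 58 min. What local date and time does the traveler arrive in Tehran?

Dakar is at UTC+0, so departure is already 6:22 PM UTC on Oct 24.
Add 4 hours and 38 minutes leg 1 → 11:00 PM UTC.
Add 1 hour and 20 minutes layover in Halborough → 12:20 AM UTC (Oct 25).
Add 1 hour 58 minutes leg 2 → 2:18 AM UTC.
Tehran is UTC+3:30, so local arrival = 2:18 AM + 3:30 = 5:48 AM on Oct 25.

5:48 AM on Oct 25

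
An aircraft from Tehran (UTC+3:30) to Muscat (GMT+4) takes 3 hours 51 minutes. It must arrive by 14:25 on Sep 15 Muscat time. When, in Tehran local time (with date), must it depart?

10:04 on September 15

Target arrival in UTC: 14:25 − 4:00 = 10:25 on Sep 15.
Subtract 3 hours 51 minutes → departure 06:34 UTC on Sep 15.
Tehran is UTC+3:30: 06:34 + 3:30 = 10:04 on Sep 15.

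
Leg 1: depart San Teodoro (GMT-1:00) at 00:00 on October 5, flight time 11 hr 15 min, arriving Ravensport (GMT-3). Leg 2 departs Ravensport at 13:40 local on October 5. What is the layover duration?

Convert departure to UTC: 00:00 + 1:00 = 01:00 UTC on Oct 5.
Add 11 hours 15 minutes flight time → 12:15 UTC.
Ravensport is UTC−3:00, so local arrival = 12:15 − 3:00 = 09:15 on Oct 5.
Layover = 13:40 − 09:15 = 4 hours 25 minutes.

4 hours 25 minutes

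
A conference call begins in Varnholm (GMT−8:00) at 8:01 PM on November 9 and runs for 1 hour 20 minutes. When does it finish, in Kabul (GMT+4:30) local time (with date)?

Convert start to UTC: 8:01 PM + 8:00 = 4:01 AM UTC on Nov 10.
Add 1 hour 20 minutes duration → 5:21 AM UTC.
Kabul is UTC+4:30, so local end time = 5:21 AM + 4:30 = 9:51 AM on Nov 10.

9:51 AM on November 10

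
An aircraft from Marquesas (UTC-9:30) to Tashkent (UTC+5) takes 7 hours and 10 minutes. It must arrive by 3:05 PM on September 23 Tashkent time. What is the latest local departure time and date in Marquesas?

5:25 PM on Sep 22

Target arrival in UTC: 3:05 PM − 5:00 = 10:05 AM on Sep 23.
Subtract 7 hours and 10 minutes → departure 2:55 AM UTC on Sep 23.
Marquesas is UTC−9:30: 2:55 AM − 9:30 = 5:25 PM on Sep 22.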